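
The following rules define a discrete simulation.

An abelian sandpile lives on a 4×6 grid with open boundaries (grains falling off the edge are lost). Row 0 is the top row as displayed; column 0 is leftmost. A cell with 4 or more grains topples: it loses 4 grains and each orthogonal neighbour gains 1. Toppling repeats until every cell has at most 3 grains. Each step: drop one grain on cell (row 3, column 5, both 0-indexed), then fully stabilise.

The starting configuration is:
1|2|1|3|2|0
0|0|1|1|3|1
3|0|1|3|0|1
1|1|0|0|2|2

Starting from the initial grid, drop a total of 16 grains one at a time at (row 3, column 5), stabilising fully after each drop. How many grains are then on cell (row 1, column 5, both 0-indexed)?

[0] 1|2|1|3|2|0
0|0|1|1|3|1
3|0|1|3|0|1
1|1|0|0|2|2
[1] 1|2|1|3|2|0
0|0|1|1|3|1
3|0|1|3|0|1
1|1|0|0|2|3
[2] 1|2|1|3|2|0
0|0|1|1|3|1
3|0|1|3|0|2
1|1|0|0|3|0
[3] 1|2|1|3|2|0
0|0|1|1|3|1
3|0|1|3|0|2
1|1|0|0|3|1
[4] 1|2|1|3|2|0
0|0|1|1|3|1
3|0|1|3|0|2
1|1|0|0|3|2
[5] 1|2|1|3|2|0
0|0|1|1|3|1
3|0|1|3|0|2
1|1|0|0|3|3
[6] 1|2|1|3|2|0
0|0|1|1|3|1
3|0|1|3|1|3
1|1|0|1|0|1
[7] 1|2|1|3|2|0
0|0|1|1|3|1
3|0|1|3|1|3
1|1|0|1|0|2
[8] 1|2|1|3|2|0
0|0|1|1|3|1
3|0|1|3|1|3
1|1|0|1|0|3
[9] 1|2|1|3|2|0
0|0|1|1|3|2
3|0|1|3|2|0
1|1|0|1|1|1
[10] 1|2|1|3|2|0
0|0|1|1|3|2
3|0|1|3|2|0
1|1|0|1|1|2
[11] 1|2|1|3|2|0
0|0|1|1|3|2
3|0|1|3|2|0
1|1|0|1|1|3
[12] 1|2|1|3|2|0
0|0|1|1|3|2
3|0|1|3|2|1
1|1|0|1|2|0
[13] 1|2|1|3|2|0
0|0|1|1|3|2
3|0|1|3|2|1
1|1|0|1|2|1
[14] 1|2|1|3|2|0
0|0|1|1|3|2
3|0|1|3|2|1
1|1|0|1|2|2
[15] 1|2|1|3|2|0
0|0|1|1|3|2
3|0|1|3|2|1
1|1|0|1|2|3
[16] 1|2|1|3|2|0
0|0|1|1|3|2
3|0|1|3|2|2
1|1|0|1|3|0

2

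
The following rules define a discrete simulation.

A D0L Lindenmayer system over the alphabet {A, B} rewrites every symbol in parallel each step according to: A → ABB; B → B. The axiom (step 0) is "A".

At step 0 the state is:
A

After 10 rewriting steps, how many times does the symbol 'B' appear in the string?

gen 0: A
gen 1: ABB
gen 2: ABBBB
gen 3: ABBBBBB
gen 4: ABBBBBBBB
gen 5: ABBBBBBBBBB
gen 6: ABBBBBBBBBBBB
gen 7: ABBBBBBBBBBBBBB
gen 8: ABBBBBBBBBBBBBBBB
gen 9: ABBBBBBBBBBBBBBBBBB
gen 10: ABBBBBBBBBBBBBBBBBBBB

20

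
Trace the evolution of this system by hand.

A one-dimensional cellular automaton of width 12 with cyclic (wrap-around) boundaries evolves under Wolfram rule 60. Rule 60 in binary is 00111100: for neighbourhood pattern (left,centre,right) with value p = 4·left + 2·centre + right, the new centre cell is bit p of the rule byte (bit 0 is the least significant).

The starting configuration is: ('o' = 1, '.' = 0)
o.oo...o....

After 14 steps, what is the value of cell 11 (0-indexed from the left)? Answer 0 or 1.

0) o.oo...o....
1) ooo.o..oo...
2) o..ooo.o.o..
3) oo.o..ooooo.
4) o.ooo.o....o
5) .oo..ooo...o
6) oo.o.o..o..o
7) ..ooooo.oo.o
8) o.o....oo.oo
9) .ooo...o.oo.
10) .o..o..ooo.o
11) ooo.oo.o..oo
12) ...oo.ooo.o.
13) ...o.oo..ooo
14) o..ooo.o.o..

0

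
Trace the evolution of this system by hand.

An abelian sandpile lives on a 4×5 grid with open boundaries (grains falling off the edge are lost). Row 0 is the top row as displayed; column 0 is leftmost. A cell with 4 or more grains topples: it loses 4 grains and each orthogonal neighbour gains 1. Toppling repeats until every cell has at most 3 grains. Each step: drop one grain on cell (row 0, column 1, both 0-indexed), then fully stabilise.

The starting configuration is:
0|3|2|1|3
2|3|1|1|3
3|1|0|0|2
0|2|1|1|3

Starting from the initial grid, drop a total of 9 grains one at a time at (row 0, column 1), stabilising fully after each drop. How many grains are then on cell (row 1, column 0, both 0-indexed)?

3

[0] 0|3|2|1|3
2|3|1|1|3
3|1|0|0|2
0|2|1|1|3
[1] 1|1|3|1|3
3|0|2|1|3
3|2|0|0|2
0|2|1|1|3
[2] 1|2|3|1|3
3|0|2|1|3
3|2|0|0|2
0|2|1|1|3
[3] 1|3|3|1|3
3|0|2|1|3
3|2|0|0|2
0|2|1|1|3
[4] 2|1|0|2|3
3|1|3|1|3
3|2|0|0|2
0|2|1|1|3
[5] 2|2|0|2|3
3|1|3|1|3
3|2|0|0|2
0|2|1|1|3
[6] 2|3|0|2|3
3|1|3|1|3
3|2|0|0|2
0|2|1|1|3
[7] 3|0|1|2|3
3|2|3|1|3
3|2|0|0|2
0|2|1|1|3
[8] 3|1|1|2|3
3|2|3|1|3
3|2|0|0|2
0|2|1|1|3
[9] 3|2|1|2|3
3|2|3|1|3
3|2|0|0|2
0|2|1|1|3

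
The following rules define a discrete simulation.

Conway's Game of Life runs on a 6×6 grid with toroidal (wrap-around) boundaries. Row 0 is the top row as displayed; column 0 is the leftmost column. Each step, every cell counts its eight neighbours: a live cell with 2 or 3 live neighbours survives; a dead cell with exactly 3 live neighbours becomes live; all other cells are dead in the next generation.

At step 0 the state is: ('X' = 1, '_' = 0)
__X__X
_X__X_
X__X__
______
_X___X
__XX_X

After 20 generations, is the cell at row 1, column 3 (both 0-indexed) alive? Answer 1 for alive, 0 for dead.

t=0: __X__X
_X__X_
X__X__
______
_X___X
__XX_X
t=1: XXX__X
XXXXXX
______
X_____
X_X_X_
_XXX_X
t=2: ______
___XX_
__XXX_
_X___X
X_X_X_
______
t=3: ______
__X_X_
__X__X
XX___X
XX___X
______
t=4: ______
___X__
__XXXX
__X_X_
_X___X
X_____
t=5: ______
__XX__
__X__X
XXX___
XX___X
X_____
t=6: ______
__XX__
X_____
__X___
__X__X
XX___X
t=7: XXX___
______
_XXX__
_X____
__X__X
XX___X
t=8: __X__X
X__X__
_XX___
XX_X__
__X__X
_____X
t=9: X___XX
X__X__
___X__
X__X__
_XX_XX
X___XX
t=10: _X_X__
X__X__
__XXX_
XX_X_X
_XX___
______
t=11: __X___
_X____
______
X____X
_XX___
_X____
t=12: _XX___
______
X_____
XX____
_XX___
_X____
t=13: _XX___
_X____
XX____
X_X___
__X___
X_____
t=14: XXX___
______
X_X___
X_X___
______
__X___
t=15: _XX___
X_X___
______
______
_X____
__X___
t=16: __XX__
__X___
______
______
______
__X___
t=17: _XXX__
__XX__
______
______
______
__XX__
t=18: _X__X_
_X_X__
______
______
______
_X_X__
t=19: XX_XX_
__X___
______
______
______
__X___
t=20: _X_X__
_XXX__
______
______
______
_XXX__

1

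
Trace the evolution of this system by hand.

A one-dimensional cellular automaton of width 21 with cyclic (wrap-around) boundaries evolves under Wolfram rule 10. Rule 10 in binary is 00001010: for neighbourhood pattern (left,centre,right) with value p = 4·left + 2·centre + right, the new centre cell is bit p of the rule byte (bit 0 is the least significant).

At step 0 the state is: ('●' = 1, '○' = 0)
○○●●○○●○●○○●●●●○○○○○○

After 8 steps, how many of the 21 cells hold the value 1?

[0] ○○●●○○●○●○○●●●●○○○○○○
[1] ○●●○○●○○○○●●○○○○○○○○○
[2] ●●○○●○○○○●●○○○○○○○○○○
[3] ●○○●○○○○●●○○○○○○○○○○●
[4] ○○●○○○○●●○○○○○○○○○○●●
[5] ○●○○○○●●○○○○○○○○○○●●○
[6] ●○○○○●●○○○○○○○○○○●●○○
[7] ○○○○●●○○○○○○○○○○●●○○●
[8] ○○○●●○○○○○○○○○○●●○○●○

5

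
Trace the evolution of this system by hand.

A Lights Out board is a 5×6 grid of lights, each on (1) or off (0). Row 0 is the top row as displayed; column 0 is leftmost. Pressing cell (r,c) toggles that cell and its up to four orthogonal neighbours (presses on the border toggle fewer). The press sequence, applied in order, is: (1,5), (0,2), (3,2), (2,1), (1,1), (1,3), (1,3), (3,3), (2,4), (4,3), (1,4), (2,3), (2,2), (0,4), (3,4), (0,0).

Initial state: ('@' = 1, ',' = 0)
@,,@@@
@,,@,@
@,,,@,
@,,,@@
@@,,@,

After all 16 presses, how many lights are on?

t=0: @,,@@@
@,,@,@
@,,,@,
@,,,@@
@@,,@,
t=1: @,,@@,
@,,@@,
@,,,@@
@,,,@@
@@,,@,
t=2: @@@,@,
@,@@@,
@,,,@@
@,,,@@
@@,,@,
t=3: @@@,@,
@,@@@,
@,@,@@
@@@@@@
@@@,@,
t=4: @@@,@,
@@@@@,
,@,,@@
@,@@@@
@@@,@,
t=5: @,@,@,
,,,@@,
,,,,@@
@,@@@@
@@@,@,
t=6: @,@@@,
,,@,,,
,,,@@@
@,@@@@
@@@,@,
t=7: @,@,@,
,,,@@,
,,,,@@
@,@@@@
@@@,@,
t=8: @,@,@,
,,,@@,
,,,@@@
@,,,,@
@@@@@,
t=9: @,@,@,
,,,@,,
,,,,,,
@,,,@@
@@@@@,
t=10: @,@,@,
,,,@,,
,,,,,,
@,,@@@
@@,,,,
t=11: @,@,,,
,,,,@@
,,,,@,
@,,@@@
@@,,,,
t=12: @,@,,,
,,,@@@
,,@@,,
@,,,@@
@@,,,,
t=13: @,@,,,
,,@@@@
,@,,,,
@,@,@@
@@,,,,
t=14: @,@@@@
,,@@,@
,@,,,,
@,@,@@
@@,,,,
t=15: @,@@@@
,,@@,@
,@,,@,
@,@@,,
@@,,@,
t=16: ,@@@@@
@,@@,@
,@,,@,
@,@@,,
@@,,@,

17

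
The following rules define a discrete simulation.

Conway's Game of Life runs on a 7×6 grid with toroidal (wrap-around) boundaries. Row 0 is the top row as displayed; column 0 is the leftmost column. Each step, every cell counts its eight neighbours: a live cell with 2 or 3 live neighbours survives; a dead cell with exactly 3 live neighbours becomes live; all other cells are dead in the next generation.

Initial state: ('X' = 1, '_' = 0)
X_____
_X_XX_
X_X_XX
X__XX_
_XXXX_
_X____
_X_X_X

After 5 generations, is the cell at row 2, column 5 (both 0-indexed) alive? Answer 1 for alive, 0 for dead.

step 0: X_____
_X_XX_
X_X_XX
X__XX_
_XXXX_
_X____
_X_X_X
step 1: XX_X_X
_XXXX_
X_X___
X_____
XX__XX
_X____
_XX___
step 2: _____X
____X_
X_X__X
______
_X___X
_____X
______
step 3: ______
X___X_
_____X
_X___X
X_____
X_____
______
step 4: ______
_____X
____XX
_____X
XX___X
______
______
step 5: ______
____XX
X___XX
______
X____X
X_____
______

1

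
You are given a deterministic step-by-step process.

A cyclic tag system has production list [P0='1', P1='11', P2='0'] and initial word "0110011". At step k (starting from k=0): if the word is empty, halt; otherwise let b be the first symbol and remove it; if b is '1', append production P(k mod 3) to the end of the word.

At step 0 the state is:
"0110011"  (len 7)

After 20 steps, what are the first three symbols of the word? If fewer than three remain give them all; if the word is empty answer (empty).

[0] "0110011"  (len 7)
[1] "110011"  (len 6)
[2] "1001111"  (len 7)
[3] "0011110"  (len 7)
[4] "011110"  (len 6)
[5] "11110"  (len 5)
[6] "11100"  (len 5)
[7] "11001"  (len 5)
[8] "100111"  (len 6)
[9] "001110"  (len 6)
[10] "01110"  (len 5)
[11] "1110"  (len 4)
[12] "1100"  (len 4)
[13] "1001"  (len 4)
[14] "00111"  (len 5)
[15] "0111"  (len 4)
[16] "111"  (len 3)
[17] "1111"  (len 4)
[18] "1110"  (len 4)
[19] "1101"  (len 4)
[20] "10111"  (len 5)

101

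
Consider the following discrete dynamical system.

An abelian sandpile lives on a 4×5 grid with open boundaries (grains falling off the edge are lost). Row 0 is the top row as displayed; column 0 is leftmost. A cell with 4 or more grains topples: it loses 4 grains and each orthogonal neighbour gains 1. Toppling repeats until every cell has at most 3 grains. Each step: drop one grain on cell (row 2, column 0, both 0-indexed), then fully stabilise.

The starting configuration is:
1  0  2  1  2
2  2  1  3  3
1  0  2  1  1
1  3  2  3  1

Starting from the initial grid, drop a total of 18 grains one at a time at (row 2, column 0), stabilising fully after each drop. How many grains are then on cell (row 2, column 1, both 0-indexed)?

0) 1  0  2  1  2
2  2  1  3  3
1  0  2  1  1
1  3  2  3  1
1) 1  0  2  1  2
2  2  1  3  3
2  0  2  1  1
1  3  2  3  1
2) 1  0  2  1  2
2  2  1  3  3
3  0  2  1  1
1  3  2  3  1
3) 1  0  2  1  2
3  2  1  3  3
0  1  2  1  1
2  3  2  3  1
4) 1  0  2  1  2
3  2  1  3  3
1  1  2  1  1
2  3  2  3  1
5) 1  0  2  1  2
3  2  1  3  3
2  1  2  1  1
2  3  2  3  1
6) 1  0  2  1  2
3  2  1  3  3
3  1  2  1  1
2  3  2  3  1
7) 2  0  2  1  2
0  3  1  3  3
1  2  2  1  1
3  3  2  3  1
8) 2  0  2  1  2
0  3  1  3  3
2  2  2  1  1
3  3  2  3  1
9) 2  0  2  1  2
0  3  1  3  3
3  2  2  1  1
3  3  2  3  1
10) 2  1  2  1  2
2  0  2  3  3
2  1  3  1  1
1  1  3  3  1
11) 2  1  2  1  2
2  0  2  3  3
3  1  3  1  1
1  1  3  3  1
12) 2  1  2  1  2
3  0  2  3  3
0  2  3  1  1
2  1  3  3  1
13) 2  1  2  1  2
3  0  2  3  3
1  2  3  1  1
2  1  3  3  1
14) 2  1  2  1  2
3  0  2  3  3
2  2  3  1  1
2  1  3  3  1
15) 2  1  2  1  2
3  0  2  3  3
3  2  3  1  1
2  1  3  3  1
16) 3  1  2  1  2
0  1  2  3  3
1  3  3  1  1
3  1  3  3  1
17) 3  1  2  1  2
0  1  2  3  3
2  3  3  1  1
3  1  3  3  1
18) 3  1  2  1  2
0  1  2  3  3
3  3  3  1  1
3  1  3  3  1

3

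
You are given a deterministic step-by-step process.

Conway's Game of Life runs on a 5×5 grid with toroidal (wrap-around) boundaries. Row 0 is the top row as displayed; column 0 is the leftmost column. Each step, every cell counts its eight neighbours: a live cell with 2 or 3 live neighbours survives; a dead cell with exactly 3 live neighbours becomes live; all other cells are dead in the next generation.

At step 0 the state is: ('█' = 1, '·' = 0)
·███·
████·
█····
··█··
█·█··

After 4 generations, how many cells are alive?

step 0: ·███·
████·
█····
··█··
█·█··
step 1: ·····
█··█·
█··██
·····
·····
step 2: ·····
█··█·
█··█·
····█
·····
step 3: ·····
·····
█··█·
····█
·····
step 4: ·····
·····
····█
····█
·····

2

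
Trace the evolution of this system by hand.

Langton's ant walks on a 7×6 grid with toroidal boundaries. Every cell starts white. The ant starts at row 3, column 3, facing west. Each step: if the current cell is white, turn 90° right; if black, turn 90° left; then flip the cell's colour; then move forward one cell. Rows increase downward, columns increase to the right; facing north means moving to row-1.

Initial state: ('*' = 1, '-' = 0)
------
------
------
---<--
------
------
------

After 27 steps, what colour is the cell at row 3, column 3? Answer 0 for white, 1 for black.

0

k=0  ------
------
------
---<--
------
------
------
k=1  ------
------
---^--
---*--
------
------
------
k=2  ------
------
---*>-
---*--
------
------
------
k=3  ------
------
---**-
---*v-
------
------
------
k=4  ------
------
---**-
---<*-
------
------
------
k=5  ------
------
---**-
----*-
---v--
------
------
k=6  ------
------
---**-
----*-
--<*--
------
------
k=7  ------
------
---**-
--^-*-
--**--
------
------
k=8  ------
------
---**-
--*>*-
--**--
------
------
k=9  ------
------
---**-
--***-
--*v--
------
------
k=10  ------
------
---**-
--***-
--*->-
------
------
k=11  ------
------
---**-
--***-
--*-*-
----v-
------
k=12  ------
------
---**-
--***-
--*-*-
---<*-
------
k=13  ------
------
---**-
--***-
--*^*-
---**-
------
k=14  ------
------
---**-
--***-
--**>-
---**-
------
k=15  ------
------
---**-
--**^-
--**--
---**-
------
k=16  ------
------
---**-
--*<--
--**--
---**-
------
k=17  ------
------
---**-
--*---
--*v--
---**-
------
k=18  ------
------
---**-
--*---
--*->-
---**-
------
k=19  ------
------
---**-
--*---
--*-*-
---*v-
------
k=20  ------
------
---**-
--*---
--*-*-
---*->
------
k=21  ------
------
---**-
--*---
--*-*-
---*-*
-----v
k=22  ------
------
---**-
--*---
--*-*-
---*-*
----<*
k=23  ------
------
---**-
--*---
--*-*-
---*^*
----**
k=24  ------
------
---**-
--*---
--*-*-
---**>
----**
k=25  ------
------
---**-
--*---
--*-*^
---**-
----**
k=26  ------
------
---**-
--*---
>-*-**
---**-
----**
k=27  ------
------
---**-
--*---
*-*-**
v--**-
----**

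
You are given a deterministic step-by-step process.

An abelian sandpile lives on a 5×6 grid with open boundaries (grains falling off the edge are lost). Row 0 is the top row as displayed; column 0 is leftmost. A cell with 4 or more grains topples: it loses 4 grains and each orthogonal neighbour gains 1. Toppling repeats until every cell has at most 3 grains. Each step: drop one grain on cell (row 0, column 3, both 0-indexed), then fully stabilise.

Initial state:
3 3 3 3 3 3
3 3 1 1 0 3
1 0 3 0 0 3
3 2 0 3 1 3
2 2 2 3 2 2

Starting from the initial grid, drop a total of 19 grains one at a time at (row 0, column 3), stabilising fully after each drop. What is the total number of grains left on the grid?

0) 3 3 3 3 3 3
3 3 1 1 0 3
1 0 3 0 0 3
3 2 0 3 1 3
2 2 2 3 2 2
1) 1 2 1 2 1 1
1 1 3 2 2 1
2 1 3 0 1 1
3 2 0 3 2 0
2 2 2 3 2 3
2) 1 2 1 3 1 1
1 1 3 2 2 1
2 1 3 0 1 1
3 2 0 3 2 0
2 2 2 3 2 3
3) 1 2 2 0 2 1
1 1 3 3 2 1
2 1 3 0 1 1
3 2 0 3 2 0
2 2 2 3 2 3
4) 1 2 2 1 2 1
1 1 3 3 2 1
2 1 3 0 1 1
3 2 0 3 2 0
2 2 2 3 2 3
5) 1 2 2 2 2 1
1 1 3 3 2 1
2 1 3 0 1 1
3 2 0 3 2 0
2 2 2 3 2 3
6) 1 2 2 3 2 1
1 1 3 3 2 1
2 1 3 0 1 1
3 2 0 3 2 0
2 2 2 3 2 3
7) 1 3 0 2 3 1
1 2 2 1 3 1
2 2 0 2 1 1
3 2 1 3 2 0
2 2 2 3 2 3
8) 1 3 0 3 3 1
1 2 2 1 3 1
2 2 0 2 1 1
3 2 1 3 2 0
2 2 2 3 2 3
9) 1 3 1 1 1 2
1 2 2 3 0 2
2 2 0 2 2 1
3 2 1 3 2 0
2 2 2 3 2 3
10) 1 3 1 2 1 2
1 2 2 3 0 2
2 2 0 2 2 1
3 2 1 3 2 0
2 2 2 3 2 3
11) 1 3 1 3 1 2
1 2 2 3 0 2
2 2 0 2 2 1
3 2 1 3 2 0
2 2 2 3 2 3
12) 1 3 2 1 2 2
1 2 3 0 1 2
2 2 0 3 2 1
3 2 1 3 2 0
2 2 2 3 2 3
13) 1 3 2 2 2 2
1 2 3 0 1 2
2 2 0 3 2 1
3 2 1 3 2 0
2 2 2 3 2 3
14) 1 3 2 3 2 2
1 2 3 0 1 2
2 2 0 3 2 1
3 2 1 3 2 0
2 2 2 3 2 3
15) 1 3 3 0 3 2
1 2 3 1 1 2
2 2 0 3 2 1
3 2 1 3 2 0
2 2 2 3 2 3
16) 1 3 3 1 3 2
1 2 3 1 1 2
2 2 0 3 2 1
3 2 1 3 2 0
2 2 2 3 2 3
17) 1 3 3 2 3 2
1 2 3 1 1 2
2 2 0 3 2 1
3 2 1 3 2 0
2 2 2 3 2 3
18) 1 3 3 3 3 2
1 2 3 1 1 2
2 2 0 3 2 1
3 2 1 3 2 0
2 2 2 3 2 3
19) 2 1 2 2 0 3
2 0 1 3 2 2
2 3 1 3 2 1
3 2 1 3 2 0
2 2 2 3 2 3

57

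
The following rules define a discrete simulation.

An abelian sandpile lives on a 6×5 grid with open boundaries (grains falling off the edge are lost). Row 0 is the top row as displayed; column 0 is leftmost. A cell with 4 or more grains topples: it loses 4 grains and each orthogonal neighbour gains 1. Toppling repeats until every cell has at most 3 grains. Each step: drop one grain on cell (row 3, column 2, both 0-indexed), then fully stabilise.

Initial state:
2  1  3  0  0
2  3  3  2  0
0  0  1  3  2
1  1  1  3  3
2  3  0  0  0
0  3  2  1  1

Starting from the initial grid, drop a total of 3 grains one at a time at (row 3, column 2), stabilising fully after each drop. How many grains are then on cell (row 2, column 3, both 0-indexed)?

1

t=0: 2  1  3  0  0
2  3  3  2  0
0  0  1  3  2
1  1  1  3  3
2  3  0  0  0
0  3  2  1  1
t=1: 2  1  3  0  0
2  3  3  2  0
0  0  1  3  2
1  1  2  3  3
2  3  0  0  0
0  3  2  1  1
t=2: 2  1  3  0  0
2  3  3  2  0
0  0  1  3  2
1  1  3  3  3
2  3  0  0  0
0  3  2  1  1
t=3: 2  1  3  0  0
2  3  3  3  1
0  0  3  1  0
1  2  1  2  1
2  3  1  1  1
0  3  2  1  1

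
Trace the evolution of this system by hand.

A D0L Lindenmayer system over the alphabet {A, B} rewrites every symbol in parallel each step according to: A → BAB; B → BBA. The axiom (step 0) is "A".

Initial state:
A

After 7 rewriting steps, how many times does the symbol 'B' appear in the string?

1458

t=0: A
t=1: BAB
t=2: BBABABBBA
t=3: BBABBABABBBABABBBABBABBABAB
t=4: BBABBABABBBABBABABBBABABBBABBABBABABBBABABBBABBABBABABBBABBABABBBABBABABBBABABBBA
t=5: BBABBABABBBABBABABBBABABBBABBABBABABBBABBABABBBABABBBABBAB…BBBABBABBABABBBABBABABBBABABBBABBABBABABBBABABBBABBABBABAB  (len 243)
t=6: BBABBABABBBABBABABBBABABBBABBABBABABBBABBABABBBABABBBABBAB…BBBABBABBABABBBABABBBABBABBABABBBABBABABBBABBABABBBABABBBA  (len 729)
t=7: BBABBABABBBABBABABBBABABBBABBABBABABBBABBABABBBABABBBABBAB…BBBABBABBABABBBABBABABBBABABBBABBABBABABBBABABBBABBABBABAB  (len 2187)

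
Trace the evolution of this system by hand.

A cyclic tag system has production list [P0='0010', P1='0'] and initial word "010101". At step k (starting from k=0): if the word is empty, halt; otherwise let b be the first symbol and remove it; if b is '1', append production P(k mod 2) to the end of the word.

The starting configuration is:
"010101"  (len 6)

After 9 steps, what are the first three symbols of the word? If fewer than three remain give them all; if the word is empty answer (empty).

step 0: "010101"  (len 6)
step 1: "10101"  (len 5)
step 2: "01010"  (len 5)
step 3: "1010"  (len 4)
step 4: "0100"  (len 4)
step 5: "100"  (len 3)
step 6: "000"  (len 3)
step 7: "00"  (len 2)
step 8: "0"  (len 1)
step 9: (halted — word empty)

(empty)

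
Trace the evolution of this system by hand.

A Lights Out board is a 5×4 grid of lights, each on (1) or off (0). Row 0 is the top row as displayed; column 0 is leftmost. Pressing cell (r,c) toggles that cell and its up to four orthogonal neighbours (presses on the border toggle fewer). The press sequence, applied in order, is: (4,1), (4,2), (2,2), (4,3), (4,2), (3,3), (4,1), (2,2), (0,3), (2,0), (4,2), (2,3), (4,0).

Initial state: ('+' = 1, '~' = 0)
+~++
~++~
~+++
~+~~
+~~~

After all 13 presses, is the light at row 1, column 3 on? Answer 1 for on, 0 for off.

0

step 0: +~++
~++~
~+++
~+~~
+~~~
step 1: +~++
~++~
~+++
~~~~
~++~
step 2: +~++
~++~
~+++
~~+~
~~~+
step 3: +~++
~+~~
~~~~
~~~~
~~~+
step 4: +~++
~+~~
~~~~
~~~+
~~+~
step 5: +~++
~+~~
~~~~
~~++
~+~+
step 6: +~++
~+~~
~~~+
~~~~
~+~~
step 7: +~++
~+~~
~~~+
~+~~
+~+~
step 8: +~++
~++~
~++~
~++~
+~+~
step 9: +~~~
~+++
~++~
~++~
+~+~
step 10: +~~~
++++
+~+~
+++~
+~+~
step 11: +~~~
++++
+~+~
++~~
++~+
step 12: +~~~
+++~
+~~+
++~+
++~+
step 13: +~~~
+++~
+~~+
~+~+
~~~+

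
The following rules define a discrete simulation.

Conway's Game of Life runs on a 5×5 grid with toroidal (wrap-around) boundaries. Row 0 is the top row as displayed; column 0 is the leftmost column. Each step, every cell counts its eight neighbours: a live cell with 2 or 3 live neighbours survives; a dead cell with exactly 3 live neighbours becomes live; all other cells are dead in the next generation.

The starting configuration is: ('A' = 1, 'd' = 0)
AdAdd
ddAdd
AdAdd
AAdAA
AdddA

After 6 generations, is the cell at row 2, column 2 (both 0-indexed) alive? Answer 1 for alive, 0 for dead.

t=0: AdAdd
ddAdd
AdAdd
AAdAA
AdddA
t=1: AddAA
ddAAd
AdAdd
ddAAd
ddAdd
t=2: dAddA
AdAdd
ddddA
ddAAd
dAAdd
t=3: dddAd
AAdAA
dAAdA
dAAAd
AAddd
t=4: dddAd
dAddd
ddddd
dddAA
AAdAA
t=5: dAdAd
ddddd
ddddd
ddAAd
Adddd
t=6: ddddd
ddddd
ddddd
ddddd
dAdAA

0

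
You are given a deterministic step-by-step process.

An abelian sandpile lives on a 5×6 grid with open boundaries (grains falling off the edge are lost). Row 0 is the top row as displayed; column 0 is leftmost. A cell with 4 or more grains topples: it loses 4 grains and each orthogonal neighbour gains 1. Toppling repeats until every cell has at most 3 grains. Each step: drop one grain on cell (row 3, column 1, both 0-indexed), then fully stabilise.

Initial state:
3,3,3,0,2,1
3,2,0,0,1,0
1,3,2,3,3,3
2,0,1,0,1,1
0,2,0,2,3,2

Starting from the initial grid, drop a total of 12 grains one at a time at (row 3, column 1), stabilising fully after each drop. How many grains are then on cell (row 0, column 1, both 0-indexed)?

2

k=0  3,3,3,0,2,1
3,2,0,0,1,0
1,3,2,3,3,3
2,0,1,0,1,1
0,2,0,2,3,2
k=1  3,3,3,0,2,1
3,2,0,0,1,0
1,3,2,3,3,3
2,1,1,0,1,1
0,2,0,2,3,2
k=2  3,3,3,0,2,1
3,2,0,0,1,0
1,3,2,3,3,3
2,2,1,0,1,1
0,2,0,2,3,2
k=3  3,3,3,0,2,1
3,2,0,0,1,0
1,3,2,3,3,3
2,3,1,0,1,1
0,2,0,2,3,2
k=4  3,3,3,0,2,1
3,3,0,0,1,0
2,0,3,3,3,3
3,1,2,0,1,1
0,3,0,2,3,2
k=5  3,3,3,0,2,1
3,3,0,0,1,0
2,0,3,3,3,3
3,2,2,0,1,1
0,3,0,2,3,2
k=6  3,3,3,0,2,1
3,3,0,0,1,0
2,0,3,3,3,3
3,3,2,0,1,1
0,3,0,2,3,2
k=7  3,3,3,0,2,1
3,3,0,0,1,0
3,1,3,3,3,3
0,2,3,0,1,1
2,0,1,2,3,2
k=8  3,3,3,0,2,1
3,3,0,0,1,0
3,1,3,3,3,3
0,3,3,0,1,1
2,0,1,2,3,2
k=9  3,3,3,0,2,1
3,3,1,1,2,1
3,3,1,1,1,0
1,1,1,2,2,2
2,1,2,2,3,2
k=10  3,3,3,0,2,1
3,3,1,1,2,1
3,3,1,1,1,0
1,2,1,2,2,2
2,1,2,2,3,2
k=11  3,3,3,0,2,1
3,3,1,1,2,1
3,3,1,1,1,0
1,3,1,2,2,2
2,1,2,2,3,2
k=12  1,2,0,1,2,1
2,2,3,1,2,1
1,2,2,1,1,0
3,1,2,2,2,2
2,2,2,2,3,2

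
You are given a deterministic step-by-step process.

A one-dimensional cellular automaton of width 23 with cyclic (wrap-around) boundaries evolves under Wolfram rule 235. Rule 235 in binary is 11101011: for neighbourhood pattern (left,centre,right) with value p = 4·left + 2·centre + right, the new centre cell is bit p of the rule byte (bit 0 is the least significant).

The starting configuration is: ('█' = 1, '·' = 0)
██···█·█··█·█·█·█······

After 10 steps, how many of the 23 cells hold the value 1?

k=0  ██···█·█··█·█·█·█······
k=1  ██·██·█··█·█·█·█··█████
k=2  ██████··█·█·█·█··██████
k=3  ██████·█·█·█·█··███████
k=4  ███████·█·█·█··████████
k=5  ████████·█·█··█████████
k=6  █████████·█··██████████
k=7  ██████████··███████████
k=8  ██████████·████████████
k=9  ███████████████████████
k=10  ███████████████████████

23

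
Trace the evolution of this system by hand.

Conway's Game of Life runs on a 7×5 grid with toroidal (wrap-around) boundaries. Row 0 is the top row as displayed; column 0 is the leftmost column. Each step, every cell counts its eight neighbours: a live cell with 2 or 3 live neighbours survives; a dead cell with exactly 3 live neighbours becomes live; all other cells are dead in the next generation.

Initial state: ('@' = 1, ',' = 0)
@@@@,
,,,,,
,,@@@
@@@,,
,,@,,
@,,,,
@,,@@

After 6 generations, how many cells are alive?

14

step 0: @@@@,
,,,,,
,,@@@
@@@,,
,,@,,
@,,,,
@,,@@
step 1: @@@@,
@,,,,
@,@@@
@,,,@
@,@,,
@@,@,
,,,@,
step 2: @@@@,
,,,,,
,,,@,
,,@,,
,,@@,
@@,@,
,,,@,
step 3: ,@@@@
,@,@@
,,,,,
,,@,,
,,,@@
,@,@,
,,,@,
step 4: ,@,,,
,@,,@
,,@@,
,,,@,
,,,@@
,,,@,
@@,,,
step 5: ,@@,,
@@,@,
,,@@@
,,,,,
,,@@@
@,@@,
@@@,,
step 6: ,,,@@
@,,,,
@@@@@
,,,,,
,@@,@
@,,,,
@,,,@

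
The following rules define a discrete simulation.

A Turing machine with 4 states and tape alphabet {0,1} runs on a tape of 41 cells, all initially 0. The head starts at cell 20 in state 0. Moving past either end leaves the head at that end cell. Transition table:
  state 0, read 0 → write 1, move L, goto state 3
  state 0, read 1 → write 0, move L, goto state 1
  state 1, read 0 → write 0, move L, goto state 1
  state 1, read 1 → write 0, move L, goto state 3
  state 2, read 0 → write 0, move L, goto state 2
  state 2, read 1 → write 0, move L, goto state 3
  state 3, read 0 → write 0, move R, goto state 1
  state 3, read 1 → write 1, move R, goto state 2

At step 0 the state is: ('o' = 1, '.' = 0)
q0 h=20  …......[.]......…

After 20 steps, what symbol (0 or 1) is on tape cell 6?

0) q0 h=20  …......[.]......…
1) q3 h=19  …......[.]o.....…
2) q1 h=20  …......[o]......…
3) q3 h=19  …......[.]......…
4) q1 h=20  …......[.]......…
5) q1 h=19  …......[.]......…
6) q1 h=18  …......[.]......…
7) q1 h=17  …......[.]......…
8) q1 h=16  …......[.]......…
9) q1 h=15  …......[.]......…
10) q1 h=14  …......[.]......…
11) q1 h=13  …......[.]......…
12) q1 h=12  …......[.]......…
13) q1 h=11  …......[.]......…
14) q1 h=10  …......[.]......…
15) q1 h= 9  …......[.]......…
16) q1 h= 8  …......[.]......…
17) q1 h= 7  …......[.]......…
18) q1 h= 6  |......[.]......…
19) q1 h= 5  |.....[.]......…
20) q1 h= 4  |....[.]......…

0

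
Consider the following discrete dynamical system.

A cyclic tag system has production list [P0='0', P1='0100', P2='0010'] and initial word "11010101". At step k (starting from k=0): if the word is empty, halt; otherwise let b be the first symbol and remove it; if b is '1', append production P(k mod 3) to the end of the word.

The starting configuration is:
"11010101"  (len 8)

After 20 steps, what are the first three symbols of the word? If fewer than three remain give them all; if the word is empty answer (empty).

000

0) "11010101"  (len 8)
1) "10101010"  (len 8)
2) "01010100100"  (len 11)
3) "1010100100"  (len 10)
4) "0101001000"  (len 10)
5) "101001000"  (len 9)
6) "010010000010"  (len 12)
7) "10010000010"  (len 11)
8) "00100000100100"  (len 14)
9) "0100000100100"  (len 13)
10) "100000100100"  (len 12)
11) "000001001000100"  (len 15)
12) "00001001000100"  (len 14)
13) "0001001000100"  (len 13)
14) "001001000100"  (len 12)
15) "01001000100"  (len 11)
16) "1001000100"  (len 10)
17) "0010001000100"  (len 13)
18) "010001000100"  (len 12)
19) "10001000100"  (len 11)
20) "00010001000100"  (len 14)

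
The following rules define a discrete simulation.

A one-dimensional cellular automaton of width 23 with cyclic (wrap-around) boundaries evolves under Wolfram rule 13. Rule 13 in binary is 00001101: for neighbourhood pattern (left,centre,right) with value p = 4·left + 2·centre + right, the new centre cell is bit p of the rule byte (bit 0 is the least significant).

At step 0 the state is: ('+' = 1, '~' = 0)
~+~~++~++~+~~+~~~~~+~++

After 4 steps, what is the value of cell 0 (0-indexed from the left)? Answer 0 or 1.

k=0  ~+~~++~++~+~~+~~~~~+~++
k=1  ~+~~+~~+~~+~~+~+++~+~+~
k=2  ~+~~+~~+~~+~~+~+~~~+~+~
k=3  ~+~~+~~+~~+~~+~+~+~+~+~
k=4  ~+~~+~~+~~+~~+~+~+~+~+~

0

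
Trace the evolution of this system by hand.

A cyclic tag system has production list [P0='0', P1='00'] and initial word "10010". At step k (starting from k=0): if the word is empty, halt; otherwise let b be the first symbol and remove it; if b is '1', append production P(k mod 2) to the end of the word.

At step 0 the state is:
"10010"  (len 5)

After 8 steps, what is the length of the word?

0

k=0  "10010"  (len 5)
k=1  "00100"  (len 5)
k=2  "0100"  (len 4)
k=3  "100"  (len 3)
k=4  "0000"  (len 4)
k=5  "000"  (len 3)
k=6  "00"  (len 2)
k=7  "0"  (len 1)
k=8  (halted — word empty)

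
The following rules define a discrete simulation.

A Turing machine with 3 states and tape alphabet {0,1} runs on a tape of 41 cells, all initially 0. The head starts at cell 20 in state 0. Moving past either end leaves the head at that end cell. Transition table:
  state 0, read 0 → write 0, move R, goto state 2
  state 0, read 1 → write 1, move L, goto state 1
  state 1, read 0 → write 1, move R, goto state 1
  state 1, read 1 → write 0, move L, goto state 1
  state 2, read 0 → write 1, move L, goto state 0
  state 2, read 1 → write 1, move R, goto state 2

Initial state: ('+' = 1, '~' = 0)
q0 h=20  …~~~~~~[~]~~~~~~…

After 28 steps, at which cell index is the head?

30

step 0: q0 h=20  …~~~~~~[~]~~~~~~…
step 1: q2 h=21  …~~~~~~[~]~~~~~~…
step 2: q0 h=20  …~~~~~~[~]+~~~~~…
step 3: q2 h=21  …~~~~~~[+]~~~~~~…
step 4: q2 h=22  …~~~~~+[~]~~~~~~…
step 5: q0 h=21  …~~~~~~[+]+~~~~~…
step 6: q1 h=20  …~~~~~~[~]++~~~~…
step 7: q1 h=21  …~~~~~+[+]+~~~~~…
step 8: q1 h=20  …~~~~~~[+]~+~~~~…
step 9: q1 h=19  …~~~~~~[~]~~+~~~…
step 10: q1 h=20  …~~~~~+[~]~+~~~~…
step 11: q1 h=21  …~~~~++[~]+~~~~~…
step 12: q1 h=22  …~~~+++[+]~~~~~~…
step 13: q1 h=21  …~~~~++[+]~~~~~~…
step 14: q1 h=20  …~~~~~+[+]~~~~~~…
step 15: q1 h=19  …~~~~~~[+]~~~~~~…
step 16: q1 h=18  …~~~~~~[~]~~~~~~…
step 17: q1 h=19  …~~~~~+[~]~~~~~~…
step 18: q1 h=20  …~~~~++[~]~~~~~~…
step 19: q1 h=21  …~~~+++[~]~~~~~~…
step 20: q1 h=22  …~~++++[~]~~~~~~…
step 21: q1 h=23  …~+++++[~]~~~~~~…
step 22: q1 h=24  …++++++[~]~~~~~~…
step 23: q1 h=25  …++++++[~]~~~~~~…
step 24: q1 h=26  …++++++[~]~~~~~~…
step 25: q1 h=27  …++++++[~]~~~~~~…
step 26: q1 h=28  …++++++[~]~~~~~~…
step 27: q1 h=29  …++++++[~]~~~~~~…
step 28: q1 h=30  …++++++[~]~~~~~~…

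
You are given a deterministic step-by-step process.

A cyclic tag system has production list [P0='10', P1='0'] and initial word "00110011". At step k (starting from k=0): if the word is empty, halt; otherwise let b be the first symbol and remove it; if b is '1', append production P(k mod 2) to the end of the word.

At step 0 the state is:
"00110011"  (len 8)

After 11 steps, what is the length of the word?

gen 0: "00110011"  (len 8)
gen 1: "0110011"  (len 7)
gen 2: "110011"  (len 6)
gen 3: "1001110"  (len 7)
gen 4: "0011100"  (len 7)
gen 5: "011100"  (len 6)
gen 6: "11100"  (len 5)
gen 7: "110010"  (len 6)
gen 8: "100100"  (len 6)
gen 9: "0010010"  (len 7)
gen 10: "010010"  (len 6)
gen 11: "10010"  (len 5)

5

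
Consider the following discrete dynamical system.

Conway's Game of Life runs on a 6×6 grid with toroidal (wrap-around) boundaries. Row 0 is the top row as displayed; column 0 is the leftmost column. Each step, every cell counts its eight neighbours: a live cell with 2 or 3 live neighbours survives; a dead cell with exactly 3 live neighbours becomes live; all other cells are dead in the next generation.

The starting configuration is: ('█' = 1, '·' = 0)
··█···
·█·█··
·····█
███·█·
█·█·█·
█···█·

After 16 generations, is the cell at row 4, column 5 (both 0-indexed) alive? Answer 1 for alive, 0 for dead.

1

gen 0: ··█···
·█·█··
·····█
███·█·
█·█·█·
█···█·
gen 1: ·███··
··█···
···███
█·█·█·
█·█·█·
······
gen 2: ·███··
·█····
·██·██
█·█···
······
······
gen 3: ·██···
····█·
··██·█
█·██·█
······
··█···
gen 4: ·███··
·█··█·
███··█
████·█
·███··
·██···
gen 5: █··█··
····██
······
·····█
····█·
█·····
gen 6: █···█·
····██
····██
······
·····█
·····█
gen 7: █···█·
█··█··
····██
····██
······
█···██
gen 8: ██·██·
█··█··
█··█··
····██
█·····
█···█·
gen 9: █████·
█··█··
█··█··
█···██
█···█·
█··██·
gen 10: █·····
█·····
██·█··
██·██·
██····
█·····
gen 11: ██···█
█····█
···██·
···██·
··█···
█····█
gen 12: ·█··█·
·█····
···█··
··█·█·
···███
·····█
gen 13: █·····
··█···
··██··
··█··█
···█·█
█··█·█
gen 14: ██···█
·███··
·███··
··█···
··██·█
█····█
gen 15: ····██
···██·
······
····█·
██████
··█···
gen 16: ····██
···███
···██·
███·█·
███·██
··█···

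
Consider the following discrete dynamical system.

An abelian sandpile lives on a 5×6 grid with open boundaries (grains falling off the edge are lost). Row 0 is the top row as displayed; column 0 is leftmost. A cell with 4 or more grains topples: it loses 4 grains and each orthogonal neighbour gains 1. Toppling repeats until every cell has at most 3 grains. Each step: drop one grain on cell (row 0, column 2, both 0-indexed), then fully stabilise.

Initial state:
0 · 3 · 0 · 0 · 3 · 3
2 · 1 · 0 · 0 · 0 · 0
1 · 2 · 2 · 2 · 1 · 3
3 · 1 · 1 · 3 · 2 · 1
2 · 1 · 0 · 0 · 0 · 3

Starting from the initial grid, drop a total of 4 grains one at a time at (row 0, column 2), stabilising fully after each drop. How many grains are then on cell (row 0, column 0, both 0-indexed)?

k=0  0 · 3 · 0 · 0 · 3 · 3
2 · 1 · 0 · 0 · 0 · 0
1 · 2 · 2 · 2 · 1 · 3
3 · 1 · 1 · 3 · 2 · 1
2 · 1 · 0 · 0 · 0 · 3
k=1  0 · 3 · 1 · 0 · 3 · 3
2 · 1 · 0 · 0 · 0 · 0
1 · 2 · 2 · 2 · 1 · 3
3 · 1 · 1 · 3 · 2 · 1
2 · 1 · 0 · 0 · 0 · 3
k=2  0 · 3 · 2 · 0 · 3 · 3
2 · 1 · 0 · 0 · 0 · 0
1 · 2 · 2 · 2 · 1 · 3
3 · 1 · 1 · 3 · 2 · 1
2 · 1 · 0 · 0 · 0 · 3
k=3  0 · 3 · 3 · 0 · 3 · 3
2 · 1 · 0 · 0 · 0 · 0
1 · 2 · 2 · 2 · 1 · 3
3 · 1 · 1 · 3 · 2 · 1
2 · 1 · 0 · 0 · 0 · 3
k=4  1 · 0 · 1 · 1 · 3 · 3
2 · 2 · 1 · 0 · 0 · 0
1 · 2 · 2 · 2 · 1 · 3
3 · 1 · 1 · 3 · 2 · 1
2 · 1 · 0 · 0 · 0 · 3

1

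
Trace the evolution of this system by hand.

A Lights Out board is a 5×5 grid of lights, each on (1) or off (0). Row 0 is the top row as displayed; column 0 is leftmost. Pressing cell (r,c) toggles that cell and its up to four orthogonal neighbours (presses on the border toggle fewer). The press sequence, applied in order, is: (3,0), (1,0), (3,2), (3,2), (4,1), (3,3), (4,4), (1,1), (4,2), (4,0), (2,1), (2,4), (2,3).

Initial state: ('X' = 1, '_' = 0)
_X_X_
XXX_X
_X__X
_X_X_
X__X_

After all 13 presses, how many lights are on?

[0] _X_X_
XXX_X
_X__X
_X_X_
X__X_
[1] _X_X_
XXX_X
XX__X
X__X_
___X_
[2] XX_X_
__X_X
_X__X
X__X_
___X_
[3] XX_X_
__X_X
_XX_X
XXX__
__XX_
[4] XX_X_
__X_X
_X__X
X__X_
___X_
[5] XX_X_
__X_X
_X__X
XX_X_
XXXX_
[6] XX_X_
__X_X
_X_XX
XXX_X
XXX__
[7] XX_X_
__X_X
_X_XX
XXX__
XXXXX
[8] X__X_
XX__X
___XX
XXX__
XXXXX
[9] X__X_
XX__X
___XX
XX___
X___X
[10] X__X_
XX__X
___XX
_X___
_X__X
[11] X__X_
X___X
XXXXX
_____
_X__X
[12] X__X_
X____
XXX__
____X
_X__X
[13] X__X_
X__X_
XX_XX
___XX
_X__X

12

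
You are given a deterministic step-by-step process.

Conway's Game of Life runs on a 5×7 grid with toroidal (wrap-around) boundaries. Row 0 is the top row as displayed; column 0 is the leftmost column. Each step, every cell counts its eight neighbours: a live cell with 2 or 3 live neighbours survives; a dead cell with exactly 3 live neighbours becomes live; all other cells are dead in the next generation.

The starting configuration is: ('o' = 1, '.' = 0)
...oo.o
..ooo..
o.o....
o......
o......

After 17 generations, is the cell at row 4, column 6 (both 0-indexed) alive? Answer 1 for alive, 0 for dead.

step 0: ...oo.o
..ooo..
o.o....
o......
o......
step 1: ..o.oo.
.oo.oo.
..o....
o.....o
o.....o
step 2: o.o.o..
.oo.oo.
o.oo.oo
oo....o
oo.....
step 3: o.o.ooo
.......
...o...
.....o.
..o....
step 4: .o.o.oo
...oooo
.......
.......
.o.oo..
step 5: ......o
o.oo..o
....oo.
.......
o..ooo.
step 6: .oo....
o..oo.o
...oooo
...o..o
....ooo
step 7: .oo....
oo....o
..o....
o..o...
o.ooooo
step 8: ....o..
o......
..o...o
o....o.
o...ooo
step 9: o...o..
.......
oo....o
oo..o..
o...o..
step 10: .......
.o....o
.o....o
.....o.
o..oooo
step 11: ....o..
.......
.....oo
.......
....ooo
step 12: ....o..
.....o.
.......
....o..
....oo.
step 13: ....o..
.......
.......
....oo.
...ooo.
step 14: ...ooo.
.......
.......
...o.o.
...o...
step 15: ...oo..
....o..
.......
....o..
..oo.o.
step 16: ..o..o.
...oo..
.......
...oo..
..o..o.
step 17: ..o..o.
...oo..
.......
...oo..
..o..o.

0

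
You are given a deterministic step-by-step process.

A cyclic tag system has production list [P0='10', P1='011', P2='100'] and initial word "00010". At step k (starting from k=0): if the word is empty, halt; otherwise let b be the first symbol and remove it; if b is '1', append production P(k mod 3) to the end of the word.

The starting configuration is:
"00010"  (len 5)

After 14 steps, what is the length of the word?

7

[0] "00010"  (len 5)
[1] "0010"  (len 4)
[2] "010"  (len 3)
[3] "10"  (len 2)
[4] "010"  (len 3)
[5] "10"  (len 2)
[6] "0100"  (len 4)
[7] "100"  (len 3)
[8] "00011"  (len 5)
[9] "0011"  (len 4)
[10] "011"  (len 3)
[11] "11"  (len 2)
[12] "1100"  (len 4)
[13] "10010"  (len 5)
[14] "0010011"  (len 7)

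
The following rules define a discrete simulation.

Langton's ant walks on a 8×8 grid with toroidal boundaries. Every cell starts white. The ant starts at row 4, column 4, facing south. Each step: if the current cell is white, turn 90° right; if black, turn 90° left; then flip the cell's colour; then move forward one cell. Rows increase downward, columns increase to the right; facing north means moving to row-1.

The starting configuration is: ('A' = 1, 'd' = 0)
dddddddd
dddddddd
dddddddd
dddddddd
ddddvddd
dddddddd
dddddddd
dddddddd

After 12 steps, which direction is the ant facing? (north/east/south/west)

[0] dddddddd
dddddddd
dddddddd
dddddddd
ddddvddd
dddddddd
dddddddd
dddddddd
[1] dddddddd
dddddddd
dddddddd
dddddddd
ddd<Addd
dddddddd
dddddddd
dddddddd
[2] dddddddd
dddddddd
dddddddd
ddd^dddd
dddAAddd
dddddddd
dddddddd
dddddddd
[3] dddddddd
dddddddd
dddddddd
dddA>ddd
dddAAddd
dddddddd
dddddddd
dddddddd
[4] dddddddd
dddddddd
dddddddd
dddAAddd
dddAvddd
dddddddd
dddddddd
dddddddd
[5] dddddddd
dddddddd
dddddddd
dddAAddd
dddAd>dd
dddddddd
dddddddd
dddddddd
[6] dddddddd
dddddddd
dddddddd
dddAAddd
dddAdAdd
dddddvdd
dddddddd
dddddddd
[7] dddddddd
dddddddd
dddddddd
dddAAddd
dddAdAdd
dddd<Add
dddddddd
dddddddd
[8] dddddddd
dddddddd
dddddddd
dddAAddd
dddA^Add
ddddAAdd
dddddddd
dddddddd
[9] dddddddd
dddddddd
dddddddd
dddAAddd
dddAA>dd
ddddAAdd
dddddddd
dddddddd
[10] dddddddd
dddddddd
dddddddd
dddAA^dd
dddAAddd
ddddAAdd
dddddddd
dddddddd
[11] dddddddd
dddddddd
dddddddd
dddAAA>d
dddAAddd
ddddAAdd
dddddddd
dddddddd
[12] dddddddd
dddddddd
dddddddd
dddAAAAd
dddAAdvd
ddddAAdd
dddddddd
dddddddd

south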